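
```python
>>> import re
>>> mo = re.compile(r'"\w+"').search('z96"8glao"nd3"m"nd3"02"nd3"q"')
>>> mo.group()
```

The match spans [3:10] → '"8glao"'.

'"8glao"'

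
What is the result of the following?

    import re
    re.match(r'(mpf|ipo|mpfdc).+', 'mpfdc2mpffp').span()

(0, 11)

`re.match` won't scan ahead — the pattern has to work from the very first character.
The match spans [0:11] → 'mpfdc2mpffp'.
Captured: group 1 = 'mpf'.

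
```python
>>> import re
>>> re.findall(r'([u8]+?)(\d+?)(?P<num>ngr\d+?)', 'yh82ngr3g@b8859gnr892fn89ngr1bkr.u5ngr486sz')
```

[('8', '2', 'ngr3'), ('8', '9', 'ngr1'), ('u', '5', 'ngr4')]

Pattern: one or more of one of [u8] (lazy) (captured); then one or more of a digit (lazy) (captured); then the literal 'ngr', then one or more of a digit (lazy) (captured as 'num').
A `+?`/`*?`/`{m,n}?` starts at its minimum and grows only as far as needed for what follows to match.
Matches: at [2:8] match '82ngr3', groups = ('8', '2', 'ngr3'); at [23:29] match '89ngr1', groups = ('8', '9', 'ngr1'); at [33:39] match 'u5ngr4', groups = ('u', '5', 'ngr4').
Multiple groups make `findall` return tuples — one 3-tuple for each match.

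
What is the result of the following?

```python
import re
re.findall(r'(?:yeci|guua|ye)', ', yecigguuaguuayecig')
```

Alternation tries branches left to right and keeps the first one that lets the overall match succeed at that position.
With no groups in the pattern, `findall` gives back each whole match — 4 here.

['yeci', 'guua', 'guua', 'yeci']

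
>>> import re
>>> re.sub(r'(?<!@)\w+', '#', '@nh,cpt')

'@n#,#'

The negative lookaround is zero-width — it rules out positions where the adjacent text would match, without consuming anything.
Matches: at [2:3] → 'h'; at [4:7] → 'cpt'.
`sub` substitutes '#' at each match site.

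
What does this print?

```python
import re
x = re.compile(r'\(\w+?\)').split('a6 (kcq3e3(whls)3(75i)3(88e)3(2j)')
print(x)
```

Matches to split on: at [10:16] → '(whls)'; at [17:22] → '(75i)'; at [23:28] → '(88e)'; at [29:33] → '(2j)'.
Each match becomes a cut point; 5 segments remain.

['a6 (kcq3e3', '3', '3', '3', '']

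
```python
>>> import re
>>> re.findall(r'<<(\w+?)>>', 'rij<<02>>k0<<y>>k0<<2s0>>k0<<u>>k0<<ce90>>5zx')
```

Walking the string: at [3:9] match '<<02>>', group 1 = '02'; at [11:16] match '<<y>>', group 1 = 'y'; at [18:25] match '<<2s0>>', group 1 = '2s0'; at [27:32] match '<<u>>', group 1 = 'u'; at [34:42] match '<<ce90>>', group 1 = 'ce90'.
Because there's exactly one group, `findall` drops the full match and keeps group 1 from each hit.

['02', 'y', '2s0', 'u', 'ce90']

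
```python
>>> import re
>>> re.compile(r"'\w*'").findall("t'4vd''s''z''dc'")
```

With no groups in the pattern, `findall` gives back each whole match — 4 here.

["'4vd'", "'s'", "'z'", "'dc'"]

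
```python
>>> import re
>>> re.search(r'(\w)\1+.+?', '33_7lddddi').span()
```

(0, 3)

`\1` is not a pattern — it's the concrete string captured by group 1, re-applied verbatim.
The match spans [0:3] → '33_'.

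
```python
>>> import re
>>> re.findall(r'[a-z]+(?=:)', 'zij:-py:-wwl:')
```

['zij', 'py', 'wwl']

The lookaround is zero-width — it requires the adjacent text to match without consuming it, so the asserted text isn't part of the match.
Scanning left to right: at [0:3] → 'zij'; at [5:7] → 'py'; at [9:12] → 'wwl'.
With no groups in the pattern, `findall` gives back each whole match — 3 here.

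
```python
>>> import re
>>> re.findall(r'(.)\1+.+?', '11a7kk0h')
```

['1', 'k']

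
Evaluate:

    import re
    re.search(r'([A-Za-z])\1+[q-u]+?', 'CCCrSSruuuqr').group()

'CCCr'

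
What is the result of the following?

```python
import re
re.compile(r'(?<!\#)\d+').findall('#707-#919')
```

The negative lookaround is zero-width — it rules out positions where the adjacent text would match, without consuming anything.
Since nothing is captured, `findall` lists the 2 matched substrings directly.

['07', '19']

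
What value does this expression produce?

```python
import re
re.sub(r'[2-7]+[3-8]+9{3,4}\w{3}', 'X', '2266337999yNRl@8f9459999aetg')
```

'Xl@8f9Xg'

This matches one or more of a character in [2-7], then one or more of a character in [3-8]; then 3 to 4 of the literal '9', then exactly 3 of a word character.
Matches: at [0:13] → '2266337999yNR'; at [18:27] → '459999aet'.
Every occurrence is swapped for 'X'.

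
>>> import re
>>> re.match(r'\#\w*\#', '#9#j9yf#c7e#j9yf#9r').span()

(0, 3)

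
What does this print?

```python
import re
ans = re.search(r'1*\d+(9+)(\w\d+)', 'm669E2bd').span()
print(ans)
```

Pattern: zero or more of a literal '1', then one or more of a digit; then one or more of a literal '9' (captured); then a word character, then one or more of a digit (captured).
`re.search` scans for the first position where the pattern succeeds.
The match spans [1:6] → '669E2'.
Captured: group 1 = '9', group 2 = 'E2'.

(1, 6)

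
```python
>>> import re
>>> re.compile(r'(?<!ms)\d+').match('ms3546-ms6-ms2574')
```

None

With `match`, the pattern is implicitly anchored at the beginning.
Here position 0 doesn't satisfy it, so the call returns None.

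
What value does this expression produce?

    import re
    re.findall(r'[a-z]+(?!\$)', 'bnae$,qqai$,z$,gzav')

['bna', 'qqa', 'gzav']

The negative lookaround is zero-width — it rules out positions where the adjacent text would match, without consuming anything.
`findall` yields the raw match text (3 of them) because the pattern has no groups.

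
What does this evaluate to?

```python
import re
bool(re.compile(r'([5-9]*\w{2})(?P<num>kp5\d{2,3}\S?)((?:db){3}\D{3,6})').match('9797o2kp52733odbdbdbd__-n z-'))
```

False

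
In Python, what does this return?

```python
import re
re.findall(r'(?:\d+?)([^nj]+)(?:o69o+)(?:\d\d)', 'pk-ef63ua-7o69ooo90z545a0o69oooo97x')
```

['3ua-7o69ooo90z545a0']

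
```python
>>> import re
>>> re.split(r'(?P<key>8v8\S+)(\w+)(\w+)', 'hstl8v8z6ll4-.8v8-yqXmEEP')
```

['hstl', '8v8z6ll4-.8v8-yqXmE', 'E', 'P', '']

`re.split` interleaves the captured-group text with the surrounding fragments.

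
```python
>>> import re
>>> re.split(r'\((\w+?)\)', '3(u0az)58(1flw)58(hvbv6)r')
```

Because the pattern has a capturing group, `split` also inserts each captured text between the pieces.

['3', 'u0az', '58', '1flw', '58', 'hvbv6', 'r']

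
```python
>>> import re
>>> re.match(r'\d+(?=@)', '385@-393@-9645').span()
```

(0, 3)

`re.match` only tries the pattern at the start of the string.
The match spans [0:3] → '385'.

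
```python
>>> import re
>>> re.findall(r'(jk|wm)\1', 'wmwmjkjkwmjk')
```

['wm', 'jk']

`\1` is not a pattern — it's the concrete string captured by group 1, re-applied verbatim.
Walking the string: at [0:4] match 'wmwm', group 1 = 'wm'; at [4:8] match 'jkjk', group 1 = 'jk'.
`findall` collects group 1 from each match (2 total).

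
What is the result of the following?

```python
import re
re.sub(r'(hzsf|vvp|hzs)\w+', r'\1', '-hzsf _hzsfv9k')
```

`|` is ordered: at each position the engine commits to the first alternative that works.
Matches: at [1:5] → 'hzsf'; at [7:14] → 'hzsfv9k'.
`\1` in the replacement pulls in group 1's text for each match.

'-hzs _hzsf'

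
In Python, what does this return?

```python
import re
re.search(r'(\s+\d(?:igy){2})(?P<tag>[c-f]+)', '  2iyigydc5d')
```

Pattern: one or more of whitespace, then a digit, then the literal 'igy' repeated 2 times (captured); then one or more of a character in [c-f] (captured as 'tag').
`re.search` scans for the first position where the pattern succeeds.
Here no position works, so the call returns None.

None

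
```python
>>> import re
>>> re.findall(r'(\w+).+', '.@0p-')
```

['0p']

With a single group, `findall` returns only what that group captured — 1 item.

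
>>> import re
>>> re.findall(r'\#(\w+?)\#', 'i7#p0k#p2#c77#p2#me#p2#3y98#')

Walking the string: at [2:7] match '#p0k#', group 1 = 'p0k'; at [9:14] match '#c77#', group 1 = 'c77'; at [16:20] match '#me#', group 1 = 'me'; at [22:28] match '#3y98#', group 1 = '3y98'.
`findall` collects group 1 from each match (4 total).

['p0k', 'c77', 'me', '3y98']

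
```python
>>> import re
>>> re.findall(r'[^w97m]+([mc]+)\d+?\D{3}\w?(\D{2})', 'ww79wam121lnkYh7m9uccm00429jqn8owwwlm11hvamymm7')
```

[('m', 'Yh'), ('m', 'ow'), ('m', 'ym')]

This matches one or more of any character except [w97m]; then one or more of one of [mc] (captured); then one or more of a digit (lazy); then exactly 3 of a non-digit, then optionally a word character; then exactly 2 of a non-digit (captured).
Walking the string: at [5:15] match 'am121lnkYh', groups = ('m', 'Yh'); at [18:33] match 'uccm00429jqn8ow', groups = ('m', 'ow'); at [35:45] match 'lm11hvamym', groups = ('m', 'ym').
With 2 capturing groups, `findall` returns a 2-tuple per match.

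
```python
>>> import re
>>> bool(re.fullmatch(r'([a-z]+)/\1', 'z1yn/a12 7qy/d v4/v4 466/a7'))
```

`\1` has to match the exact text group 1 already captured.
For `fullmatch`, every character of the input must be accounted for by the pattern.
Here the pattern can't cover the whole string, so the call returns None, and `bool(None)` is False.

False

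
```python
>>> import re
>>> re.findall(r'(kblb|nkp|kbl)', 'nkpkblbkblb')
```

['nkp', 'kblb', 'kblb']

Alternation tries branches left to right and keeps the first one that lets the overall match succeed at that position.
`findall` collects group 1 from each match (3 total).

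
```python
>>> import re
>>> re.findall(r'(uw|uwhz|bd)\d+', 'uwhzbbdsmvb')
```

[]

Because there's exactly one group, `findall` drops the full match and keeps group 1 from each hit.
Nothing in the string satisfies the pattern, so the list is empty.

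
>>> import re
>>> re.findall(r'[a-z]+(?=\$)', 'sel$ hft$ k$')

['sel', 'hft', 'k']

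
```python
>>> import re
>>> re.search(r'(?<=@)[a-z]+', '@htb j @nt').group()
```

'htb'

The `(?=…)`/`(?<=…)` assertion just peeks at neighbouring text; it doesn't advance the match position.
`search` walks the string left to right and returns the first match it finds.
The match spans [1:4] → 'htb'.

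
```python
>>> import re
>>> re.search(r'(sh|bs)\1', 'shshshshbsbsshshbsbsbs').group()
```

'shsh'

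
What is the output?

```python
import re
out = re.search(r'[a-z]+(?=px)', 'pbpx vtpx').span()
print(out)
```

(0, 2)

The positive lookaround only admits positions where the adjacent text matches; those characters stay outside the span.
`re.search` tries every starting position until one works.
The match spans [0:2] → 'pb'.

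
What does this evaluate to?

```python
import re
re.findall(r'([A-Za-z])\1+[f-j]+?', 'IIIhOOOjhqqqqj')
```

['I', 'O', 'q']

`\1` has to match the exact text group 1 already captured.
Walking the string: at [0:4] match 'IIIh', group 1 = 'I'; at [4:8] match 'OOOj', group 1 = 'O'; at [9:14] match 'qqqqj', group 1 = 'q'.
With a single group, `findall` returns only what that group captured — 3 items.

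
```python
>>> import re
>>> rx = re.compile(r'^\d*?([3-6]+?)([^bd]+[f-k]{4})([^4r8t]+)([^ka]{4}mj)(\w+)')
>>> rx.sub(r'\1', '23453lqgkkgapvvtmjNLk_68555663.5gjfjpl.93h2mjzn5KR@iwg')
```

This matches anchored at the start of the string; then zero or more of a digit (lazy); then one or more of a character in [3-6] (lazy) (captured); then one or more of any character except [bd], then exactly 4 of a character in [f-k] (captured); then one or more of any character except [4r8t] (captured); then exactly 4 of any character except [ka], then the literal 'mj' (captured); then one or more of a word character (captured).
`\1` in the replacement pulls in group 1's text for each match.

'3@iwg'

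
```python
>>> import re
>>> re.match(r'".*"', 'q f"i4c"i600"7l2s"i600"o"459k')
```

None

With `match`, the pattern is implicitly anchored at the beginning.
Here position 0 doesn't satisfy it, so the call returns None.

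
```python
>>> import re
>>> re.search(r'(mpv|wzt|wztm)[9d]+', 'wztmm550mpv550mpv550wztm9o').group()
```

'wztm9'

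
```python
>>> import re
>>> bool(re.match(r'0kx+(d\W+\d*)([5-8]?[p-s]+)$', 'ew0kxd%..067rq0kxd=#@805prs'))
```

False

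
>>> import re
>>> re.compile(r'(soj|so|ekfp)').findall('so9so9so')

Walking the string: at [0:2] match 'so', group 1 = 'so'; at [3:5] match 'so', group 1 = 'so'; at [6:8] match 'so', group 1 = 'so'.
Because there's exactly one group, `findall` drops the full match and keeps group 1 from each hit.

['so', 'so', 'so']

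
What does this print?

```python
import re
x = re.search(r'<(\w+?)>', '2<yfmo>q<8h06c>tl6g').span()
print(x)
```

`re.search` scans for the first position where the pattern succeeds.
The match spans [1:7] → '<yfmo>'.
Captured: group 1 = 'yfmo'.

(1, 7)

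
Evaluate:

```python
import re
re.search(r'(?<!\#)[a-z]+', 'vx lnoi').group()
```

The negative lookahead/lookbehind blocks any match where the forbidden context is present.
The match spans [0:2] → 'vx'.

'vx'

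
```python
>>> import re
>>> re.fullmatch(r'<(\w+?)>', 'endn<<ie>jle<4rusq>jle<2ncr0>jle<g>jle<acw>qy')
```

None

`re.fullmatch` requires the pattern to consume the entire string.
Here the string isn't matched end-to-end, so the call returns None.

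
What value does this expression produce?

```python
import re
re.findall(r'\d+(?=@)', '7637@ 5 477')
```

['7637']

Because the assertion is zero-width, the text it checks is not consumed and won't appear in the result.
Scanning left to right: at [0:4] → '7637'.
`findall` yields the raw match text (1 of them) because the pattern has no groups.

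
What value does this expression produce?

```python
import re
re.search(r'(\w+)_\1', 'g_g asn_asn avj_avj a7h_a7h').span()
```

A backreference is literal: `\1` must see the identical characters the first group matched.
Unlike `match`, `search` isn't anchored — it looks for the pattern anywhere in the string.
The match spans [0:3] → 'g_g'.
Captured: group 1 = 'g'.

(0, 3)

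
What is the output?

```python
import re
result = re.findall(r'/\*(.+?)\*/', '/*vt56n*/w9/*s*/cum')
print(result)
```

Because the quantifier is non-greedy, it stops expanding at the earliest point where the rest of the pattern can succeed.
Walking the string: at [0:9] match '/*vt56n*/', group 1 = 'vt56n'; at [11:16] match '/*s*/', group 1 = 's'.
Because there's exactly one group, `findall` drops the full match and keeps group 1 from each hit.

['vt56n', 's']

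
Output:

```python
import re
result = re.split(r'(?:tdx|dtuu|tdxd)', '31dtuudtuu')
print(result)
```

`split` removes every match and returns the 3 fragments in between.

['31', '', '']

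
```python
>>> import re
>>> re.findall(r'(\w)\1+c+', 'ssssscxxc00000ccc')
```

['s', 'x', '0']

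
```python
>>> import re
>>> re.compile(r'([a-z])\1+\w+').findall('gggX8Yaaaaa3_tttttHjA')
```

['g']

`\1` has to match the exact text group 1 already captured.
Walking the string: at [0:21] match 'gggX8Yaaaaa3_tttttHjA', group 1 = 'g'.
Because there's exactly one group, `findall` drops the full match and keeps group 1 from the one hit.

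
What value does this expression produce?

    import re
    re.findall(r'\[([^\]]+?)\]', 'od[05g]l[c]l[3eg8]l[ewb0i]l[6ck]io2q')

['05g', 'c', '3eg8', 'ewb0i', '6ck']

Because there's exactly one group, `findall` drops the full match and keeps group 1 from each hit.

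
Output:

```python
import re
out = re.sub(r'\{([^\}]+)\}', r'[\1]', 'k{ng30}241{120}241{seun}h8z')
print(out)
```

`\1` in the replacement pulls in group 1's text for each match.

k[ng30]241[120]241[seun]h8z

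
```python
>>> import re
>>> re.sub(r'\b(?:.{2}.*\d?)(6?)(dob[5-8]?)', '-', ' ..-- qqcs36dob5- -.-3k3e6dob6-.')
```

' ..-- --.'

The pattern matches a word boundary (`\b`, zero-width); then exactly 2 of any character, then zero or more of any character, then optionally a digit (non-capturing group); then optionally a literal '6' (captured); then the literal 'dob', then optionally a character in [5-8] (captured).
Matches: at [6:30] → 'qqcs36dob5- -.-3k3e6dob6'.
Every occurrence is swapped for '-'.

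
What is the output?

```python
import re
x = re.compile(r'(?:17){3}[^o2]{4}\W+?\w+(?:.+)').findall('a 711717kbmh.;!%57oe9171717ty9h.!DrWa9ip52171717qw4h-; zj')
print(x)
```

['171717ty9h.!DrWa9ip52171717qw4h-; zj']

The pattern matches the literal '17' repeated 3 times, then exactly 4 of any character except [o2], then one or more of a non-word character (lazy); then one or more of a word character; then one or more of any character (non-capturing group).
`findall` yields the raw match text (1 of them) because the pattern has no groups.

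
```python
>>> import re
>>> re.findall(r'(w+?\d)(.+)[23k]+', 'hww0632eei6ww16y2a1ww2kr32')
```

[('ww0', '632eei6ww16y2a1ww2kr3')]

Pattern: one or more of the literal 'w' (lazy), then a digit (captured); then one or more of any character (captured); then one or more of one of [23k].
Matches: at [1:26] match 'ww0632eei6ww16y2a1ww2kr32', groups = ('ww0', '632eei6ww16y2a1ww2kr3').
With 2 capturing groups, `findall` returns a 2-tuple per match.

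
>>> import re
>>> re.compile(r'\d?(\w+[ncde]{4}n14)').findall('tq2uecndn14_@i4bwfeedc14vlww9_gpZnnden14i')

Pattern: optionally a digit; then one or more of a word character, then exactly 4 of one of [ncde], then the literal 'n14' (captured).
Scanning left to right: at [0:11] match 'tq2uecndn14', group 1 = 'tq2uecndn14'; at [13:40] match 'i4bwfeedc14vlww9_gpZnnden14', group 1 = 'i4bwfeedc14vlww9_gpZnnden14'.
One capturing group, so `findall` returns just the captured substring from each match — 2 in all.

['tq2uecndn14', 'i4bwfeedc14vlww9_gpZnnden14']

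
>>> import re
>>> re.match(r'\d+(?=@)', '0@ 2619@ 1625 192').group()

'0'

`re.match` won't scan ahead — the pattern has to work from the very first character.
The match spans [0:1] → '0'.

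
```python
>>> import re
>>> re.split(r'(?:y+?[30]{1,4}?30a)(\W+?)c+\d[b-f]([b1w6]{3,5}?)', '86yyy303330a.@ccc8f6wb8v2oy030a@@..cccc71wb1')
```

['86', '.@', '6wb', '8v2oy030a@@..cccc71wb1']

This matches one or more of a literal 'y' (lazy), then 1 to 4 of one of [30] (lazy), then the literal '30a' (non-capturing group); then one or more of a non-word character (lazy) (captured); then one or more of the literal 'c', then a digit, then a character in [b-f]; then 3 to 5 of one of [b1w6] (lazy) (captured).
Matches to split on: at [2:22] → 'yyy303330a.@ccc8f6wb'.
`re.split` interleaves the captured-group text with the surrounding fragments.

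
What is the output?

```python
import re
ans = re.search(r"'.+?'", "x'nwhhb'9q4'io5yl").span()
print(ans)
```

`re.search` scans for the first position where the pattern succeeds.
The match spans [1:8] → "'nwhhb'".

(1, 8)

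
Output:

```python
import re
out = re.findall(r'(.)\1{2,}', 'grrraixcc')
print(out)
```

['r']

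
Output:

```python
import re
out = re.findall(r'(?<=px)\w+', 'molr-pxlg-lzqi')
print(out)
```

Lookahead/lookbehind check context without consuming it, so the matched span excludes the asserted characters.
Scanning left to right: at [7:9] → 'lg'.
With no groups in the pattern, `findall` gives back each whole match — 1 here.

['lg']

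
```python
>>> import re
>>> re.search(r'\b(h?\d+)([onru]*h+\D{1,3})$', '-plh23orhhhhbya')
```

None

This matches a word boundary (`\b`, zero-width); then optionally the literal 'h', then one or more of a digit (captured); then zero or more of one of [onru], then one or more of the literal 'h', then 1 to 3 of a non-digit (captured); then anchored at the end.
`re.search` scans for the first position where the pattern succeeds.
Here no position works, so the call returns None.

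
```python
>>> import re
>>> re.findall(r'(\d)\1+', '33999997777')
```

['3', '9', '7']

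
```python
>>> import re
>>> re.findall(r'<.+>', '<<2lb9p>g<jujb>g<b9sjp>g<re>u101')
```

No capturing groups, so `findall` returns the 1 full match string.

['<<2lb9p>g<jujb>g<b9sjp>g<re>']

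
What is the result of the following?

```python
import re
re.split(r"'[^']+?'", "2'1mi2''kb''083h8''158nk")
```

The string is cut at each match, leaving 4 pieces.

['2', '', '', "'158nk"]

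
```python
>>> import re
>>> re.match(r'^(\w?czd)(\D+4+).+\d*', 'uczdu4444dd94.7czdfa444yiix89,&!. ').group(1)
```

The pattern matches anchored at the start of the string; then optionally a word character, then the literal 'czd' (captured); then one or more of a non-digit, then one or more of a literal '4' (captured); then one or more of any character, then zero or more of a digit.
`re.match` won't scan ahead — the pattern has to work from the very first character.
The match spans [0:34] → 'uczdu4444dd94.7czdfa444yiix89,&!. '.
Captured: group 1 = 'uczd', group 2 = 'u4444'.

'uczd'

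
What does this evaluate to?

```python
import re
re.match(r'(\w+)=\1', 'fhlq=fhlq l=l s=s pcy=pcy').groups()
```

`\1` has to match the exact text group 1 already captured.
`re.match` won't scan ahead — the pattern has to work from the very first character.
The match spans [0:9] → 'fhlq=fhlq'.
Captured: group 1 = 'fhlq'.

('fhlq',)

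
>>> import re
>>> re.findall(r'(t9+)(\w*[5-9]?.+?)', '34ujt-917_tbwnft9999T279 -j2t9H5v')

[('t9999', 'T279 '), ('t9', 'H5v')]

The pattern matches the literal 't', then one or more of a literal '9' (captured); then zero or more of a word character, then optionally a character in [5-9], then one or more of any character (lazy) (captured).
The `?` after the quantifier makes it lazy — it takes as little as possible before letting the rest of the pattern try.
Walking the string: at [15:25] match 't9999T279 ', groups = ('t9999', 'T279 '); at [28:33] match 't9H5v', groups = ('t9', 'H5v').
`findall` packs the 2 group values into a tuple for every match.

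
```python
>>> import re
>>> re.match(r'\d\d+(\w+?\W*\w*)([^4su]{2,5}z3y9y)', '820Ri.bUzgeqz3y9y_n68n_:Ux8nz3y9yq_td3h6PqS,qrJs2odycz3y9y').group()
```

'820Ri.bUzgeqz3y9y_n68n_:Ux8nz3y9y'

This matches a digit, then one or more of a digit; then one or more of a word character (lazy), then zero or more of a non-word character, then zero or more of a word character (captured); then 2 to 5 of any character except [4su], then the literal 'z3', then the literal 'y9y' (captured).
`match` is anchored at position 0; if the pattern doesn't fit there, it returns None.
The match spans [0:33] → '820Ri.bUzgeqz3y9y_n68n_:Ux8nz3y9y'.
Captured: group 1 = 'Ri.bUzgeqz3y9y_n68n_', group 2 = ':Ux8nz3y9y'.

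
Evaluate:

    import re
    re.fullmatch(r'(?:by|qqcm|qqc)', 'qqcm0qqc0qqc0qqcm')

None

`re.fullmatch` is like wrapping the pattern in `^…$` (in single-line mode).
Here there's no way to consume every character, so the call returns None.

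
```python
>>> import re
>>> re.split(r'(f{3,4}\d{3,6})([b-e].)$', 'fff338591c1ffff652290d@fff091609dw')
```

['fff338591c1ffff652290d@', 'fff091609', 'dw', '']

The pattern matches 3 to 4 of the literal 'f', then 3 to 6 of a digit (captured); then a character in [b-e], then any character (captured); then anchored at the end.
Because the pattern has a capturing group, `split` also inserts each captured text between the pieces.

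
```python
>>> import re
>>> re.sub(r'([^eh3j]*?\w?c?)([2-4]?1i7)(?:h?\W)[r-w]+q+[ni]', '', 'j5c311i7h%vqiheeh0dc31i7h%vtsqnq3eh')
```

'j5c3heehq3eh'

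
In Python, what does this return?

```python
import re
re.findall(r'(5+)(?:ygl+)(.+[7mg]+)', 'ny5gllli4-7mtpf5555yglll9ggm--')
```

[('5555', '9ggm')]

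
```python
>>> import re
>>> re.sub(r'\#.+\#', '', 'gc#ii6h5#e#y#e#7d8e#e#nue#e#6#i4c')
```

'gci4c'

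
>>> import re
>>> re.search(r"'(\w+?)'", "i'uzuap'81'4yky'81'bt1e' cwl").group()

"'uzuap'"

`search` walks the string left to right and returns the first match it finds.
The match spans [1:8] → "'uzuap'".
Captured: group 1 = 'uzuap'.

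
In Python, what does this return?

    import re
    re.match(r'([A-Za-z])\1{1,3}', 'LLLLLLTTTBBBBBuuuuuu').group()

'LLLL'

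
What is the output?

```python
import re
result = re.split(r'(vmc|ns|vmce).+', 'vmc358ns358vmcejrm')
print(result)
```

Matches to split on: at [0:18] → 'vmc358ns358vmcejrm'.
The group in the pattern means `split` returns the separators' captures alongside the pieces.

['', 'vmc', '']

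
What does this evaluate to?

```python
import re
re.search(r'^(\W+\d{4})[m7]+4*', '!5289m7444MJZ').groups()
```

('!5289',)

Pattern: anchored at the start of the string; then one or more of a non-word character, then exactly 4 of a digit (captured); then one or more of one of [m7], then zero or more of the literal '4'.
`re.search` tries every starting position until one works.
The match spans [0:10] → '!5289m7444'.
Captured: group 1 = '!5289'.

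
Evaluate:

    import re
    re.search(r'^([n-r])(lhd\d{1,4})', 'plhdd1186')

This matches anchored at the start of the string; then a character in [n-r] (captured); then the literal 'lhd', then 1 to 4 of a digit (captured).
`re.search` scans for the first position where the pattern succeeds.
Here the pattern never matches, so the call returns None.

None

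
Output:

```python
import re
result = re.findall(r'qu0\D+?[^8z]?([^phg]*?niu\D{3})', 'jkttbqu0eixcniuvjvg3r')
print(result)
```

['xcniuvjv']

Lazy quantifiers expand one character at a time until the remainder of the pattern can match.
Because there's exactly one group, `findall` drops the full match and keeps group 1 from the one hit.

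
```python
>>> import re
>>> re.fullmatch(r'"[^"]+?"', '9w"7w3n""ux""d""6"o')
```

For `fullmatch`, every character of the input must be accounted for by the pattern.
Here there's no way to consume every character, so the call returns None.

None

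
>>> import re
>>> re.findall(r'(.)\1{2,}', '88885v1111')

After group 1 captures some text, `\1` only succeeds where that same text appears again.
Walking the string: at [0:4] match '8888', group 1 = '8'; at [6:10] match '1111', group 1 = '1'.
One capturing group, so `findall` returns just the captured substring from each match — 2 in all.

['8', '1']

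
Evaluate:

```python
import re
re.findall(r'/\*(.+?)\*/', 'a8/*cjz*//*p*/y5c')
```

Because the quantifier is non-greedy, it stops expanding at the earliest point where the rest of the pattern can succeed.
Scanning left to right: at [2:9] match '/*cjz*/', group 1 = 'cjz'; at [9:14] match '/*p*/', group 1 = 'p'.
With a single group, `findall` returns only what that group captured — 2 items.

['cjz', 'p']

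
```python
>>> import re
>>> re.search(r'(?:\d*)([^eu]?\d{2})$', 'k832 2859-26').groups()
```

The pattern matches zero or more of a digit (non-capturing group); then optionally any character except [eu], then exactly 2 of a digit (captured); then anchored at the end.
`re.search` tries every starting position until one works.
The match spans [5:12] → '2859-26'.
Captured: group 1 = '-26'.

('-26',)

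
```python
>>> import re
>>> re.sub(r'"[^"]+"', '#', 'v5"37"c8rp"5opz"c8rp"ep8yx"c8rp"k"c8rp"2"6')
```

Every occurrence is swapped for '#'.

'v5#c8rp#c8rp#c8rp#c8rp#6'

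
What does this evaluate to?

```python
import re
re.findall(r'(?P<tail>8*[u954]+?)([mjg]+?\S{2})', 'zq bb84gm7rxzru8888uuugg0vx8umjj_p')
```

[('84', 'gm7'), ('8888uuu', 'gg0'), ('8u', 'mjj')]

A non-greedy quantifier consumes as few characters as it can — just enough that the remainder of the pattern still matches from where it stops; whatever follows it matches normally.
With 2 capturing groups, `findall` returns a 2-tuple per match.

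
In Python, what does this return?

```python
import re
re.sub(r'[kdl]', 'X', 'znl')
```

Pattern: one of [kdl].
Matches: at [2:3] → 'l'.
Every occurrence is swapped for 'X'.

'znX'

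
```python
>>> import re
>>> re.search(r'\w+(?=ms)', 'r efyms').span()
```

The `(?=…)`/`(?<=…)` assertion just peeks at neighbouring text; it doesn't advance the match position.
Unlike `match`, `search` isn't anchored — it looks for the pattern anywhere in the string.
The match spans [2:5] → 'efy'.

(2, 5)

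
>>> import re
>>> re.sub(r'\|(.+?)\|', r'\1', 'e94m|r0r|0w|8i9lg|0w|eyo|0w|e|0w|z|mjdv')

A non-greedy quantifier consumes as few characters as it can — just enough that the remainder of the pattern still matches from where it stops; whatever follows it matches normally.
Matches: at [4:9] → '|r0r|'; at [11:18] → '|8i9lg|'; at [20:25] → '|eyo|'; at [27:30] → '|e|'; at [32:35] → '|z|'.
Each match is replaced using the text its own group 1 captured.

'e94mr0r0w8i9lg0weyo0we0wzmjdv'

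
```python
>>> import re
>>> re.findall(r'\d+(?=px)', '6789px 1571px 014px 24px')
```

The positive lookaround only admits positions where the adjacent text matches; those characters stay outside the span.
Walking the string: at [0:4] → '6789'; at [7:11] → '1571'; at [14:17] → '014'; at [20:22] → '24'.
Since nothing is captured, `findall` lists the 4 matched substrings directly.

['6789', '1571', '014', '24']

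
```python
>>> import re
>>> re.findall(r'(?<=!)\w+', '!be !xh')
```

Lookahead/lookbehind check context without consuming it, so the matched span excludes the asserted characters.
With no groups in the pattern, `findall` gives back each whole match — 2 here.

['be', 'xh']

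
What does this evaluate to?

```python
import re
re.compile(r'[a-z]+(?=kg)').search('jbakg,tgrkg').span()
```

The positive lookaround only admits positions where the adjacent text matches; those characters stay outside the span.
The match spans [0:3] → 'jba'.

(0, 3)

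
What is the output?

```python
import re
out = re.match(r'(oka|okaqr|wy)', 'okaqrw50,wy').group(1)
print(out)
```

oka

Branches in `(...|...)` are attempted left-to-right; the first branch that allows the whole pattern to succeed is taken.
`re.match` only tries the pattern at the start of the string.
The match spans [0:3] → 'oka'.
Captured: group 1 = 'oka'.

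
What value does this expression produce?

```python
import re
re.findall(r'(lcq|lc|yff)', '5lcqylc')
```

The regex engine tests alternatives in the order written; an earlier branch that matches wins even if a later one would match more.
Walking the string: at [1:4] match 'lcq', group 1 = 'lcq'; at [5:7] match 'lc', group 1 = 'lc'.
One capturing group, so `findall` returns just the captured substring from each match — 2 in all.

['lcq', 'lc']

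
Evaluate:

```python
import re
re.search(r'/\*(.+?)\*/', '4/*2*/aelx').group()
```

'/*2*/'

The match spans [1:6] → '/*2*/'.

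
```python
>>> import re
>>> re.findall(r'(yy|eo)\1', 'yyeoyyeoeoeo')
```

['eo']

A backreference is literal: `\1` must see the identical characters the first group matched.
Scanning left to right: at [6:10] match 'eoeo', group 1 = 'eo'.
`findall` collects group 1 from the one match (1 total).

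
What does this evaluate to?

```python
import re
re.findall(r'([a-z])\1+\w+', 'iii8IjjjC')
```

['i']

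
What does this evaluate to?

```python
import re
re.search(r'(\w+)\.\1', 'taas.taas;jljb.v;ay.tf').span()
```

After group 1 captures some text, `\1` only succeeds where that same text appears again.
The match spans [0:9] → 'taas.taas'.

(0, 9)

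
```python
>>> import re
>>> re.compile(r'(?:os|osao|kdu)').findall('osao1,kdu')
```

`|` is ordered: at each position the engine commits to the first alternative that works.
Matches: at [0:2] → 'os'; at [6:9] → 'kdu'.
With no groups in the pattern, `findall` gives back each whole match — 2 here.

['os', 'kdu']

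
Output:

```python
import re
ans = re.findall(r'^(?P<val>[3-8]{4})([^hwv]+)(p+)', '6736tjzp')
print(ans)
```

[('6736', 'tjz', 'p')]

Pattern: anchored at the start of the string; then exactly 4 of a character in [3-8] (captured as 'val'); then one or more of any character except [hwv] (captured); then one or more of a literal 'p' (captured).
Multiple groups make `findall` return tuples — one 3-tuple for the one match.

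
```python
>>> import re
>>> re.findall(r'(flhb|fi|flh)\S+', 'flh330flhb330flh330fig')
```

['flh']

With a single group, `findall` returns only what that group captured — 1 item.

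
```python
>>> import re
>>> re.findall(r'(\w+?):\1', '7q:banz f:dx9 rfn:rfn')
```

A backreference is literal: `\1` must see the identical characters the first group matched.
Scanning left to right: at [14:21] match 'rfn:rfn', group 1 = 'rfn'.
One capturing group, so `findall` returns just the captured substring from the one match — 1 in all.

['rfn']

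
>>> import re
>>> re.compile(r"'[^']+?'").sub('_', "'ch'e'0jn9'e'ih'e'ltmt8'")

Matches: at [0:4] → "'ch'"; at [5:11] → "'0jn9'"; at [12:16] → "'ih'"; at [17:24] → "'ltmt8'".
Each match is replaced by '_'.

'_e_e_e_'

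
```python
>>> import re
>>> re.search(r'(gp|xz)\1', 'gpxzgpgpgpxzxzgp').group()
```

'gpgp'

After group 1 captures some text, `\1` only succeeds where that same text appears again.
`re.search` scans for the first position where the pattern succeeds.
The match spans [4:8] → 'gpgp'.
Captured: group 1 = 'gp'.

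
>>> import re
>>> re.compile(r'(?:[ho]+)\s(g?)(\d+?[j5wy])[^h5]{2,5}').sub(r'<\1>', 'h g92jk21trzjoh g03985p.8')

This matches one or more of one of [ho] (non-capturing group); then whitespace; then optionally a literal 'g' (captured); then one or more of a digit (lazy), then one of [j5wy] (captured); then 2 to 5 of any character except [h5].
Matches: at [0:11] → 'h g92jk21tr'; at [13:25] → 'oh g03985p.8'.
`\1` in the replacement pulls in group 1's text for each match.

'<g>zj<g>'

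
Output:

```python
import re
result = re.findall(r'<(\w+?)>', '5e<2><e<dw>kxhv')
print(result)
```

Matches: at [2:5] match '<2>', group 1 = '2'; at [7:11] match '<dw>', group 1 = 'dw'.
Because there's exactly one group, `findall` drops the full match and keeps group 1 from each hit.

['2', 'dw']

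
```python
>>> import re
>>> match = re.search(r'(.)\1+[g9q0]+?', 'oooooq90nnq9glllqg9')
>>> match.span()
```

(0, 6)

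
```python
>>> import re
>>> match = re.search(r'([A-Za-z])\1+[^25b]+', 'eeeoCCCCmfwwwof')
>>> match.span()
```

After group 1 captures some text, `\1` only succeeds where that same text appears again.
The match spans [0:15] → 'eeeoCCCCmfwwwof'.

(0, 15)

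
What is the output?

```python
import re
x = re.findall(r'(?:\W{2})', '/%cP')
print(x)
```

['/%']

No capturing groups, so `findall` returns the 1 full match string.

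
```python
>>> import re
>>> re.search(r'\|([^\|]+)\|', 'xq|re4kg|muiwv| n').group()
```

`search` walks the string left to right and returns the first match it finds.
The match spans [2:9] → '|re4kg|'.
Captured: group 1 = 're4kg'.

'|re4kg|'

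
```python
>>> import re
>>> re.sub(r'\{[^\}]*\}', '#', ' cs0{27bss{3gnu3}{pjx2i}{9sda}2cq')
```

' cs0###2cq'

Matches: at [4:17] → '{27bss{3gnu3}'; at [17:24] → '{pjx2i}'; at [24:30] → '{9sda}'.
Each match is replaced by '#'.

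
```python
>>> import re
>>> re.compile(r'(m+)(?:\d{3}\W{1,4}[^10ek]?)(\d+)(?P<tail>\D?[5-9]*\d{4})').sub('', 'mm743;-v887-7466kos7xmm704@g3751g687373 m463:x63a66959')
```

'kos7x '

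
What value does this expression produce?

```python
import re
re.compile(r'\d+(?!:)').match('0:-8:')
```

None

`(?!…)`/`(?<!…)` only lets a position through if the neighbouring text does NOT match; no characters are consumed.
`match` is anchored at position 0; if the pattern doesn't fit there, it returns None.
Here the string doesn't start with a match, so the call returns None.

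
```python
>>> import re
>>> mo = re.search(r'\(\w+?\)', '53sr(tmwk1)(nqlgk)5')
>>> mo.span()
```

(4, 11)

The match spans [4:11] → '(tmwk1)'.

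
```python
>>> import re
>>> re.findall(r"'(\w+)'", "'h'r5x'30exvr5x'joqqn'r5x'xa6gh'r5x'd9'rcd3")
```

['h', '30exvr5x', 'r5x', 'r5x']

With a single group, `findall` returns only what that group captured — 4 items.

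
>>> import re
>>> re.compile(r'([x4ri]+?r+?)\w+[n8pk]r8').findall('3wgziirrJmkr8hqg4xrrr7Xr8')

Pattern: one or more of one of [x4ri] (lazy), then one or more of a literal 'r' (lazy) (captured); then one or more of a word character; then one of [n8pk], then the literal 'r8'.
Because the quantifier is non-greedy, it stops expanding at the earliest point where the rest of the pattern can succeed.
Scanning left to right: at [4:13] match 'iirrJmkr8', group 1 = 'iir'.
Because there's exactly one group, `findall` drops the full match and keeps group 1 from the one hit.

['iir']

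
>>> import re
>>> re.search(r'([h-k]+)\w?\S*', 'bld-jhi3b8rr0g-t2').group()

'jhi3b8rr0g-t2'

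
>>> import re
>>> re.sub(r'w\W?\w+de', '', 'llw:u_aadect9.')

`sub` substitutes '' at each match site.

'llct9.'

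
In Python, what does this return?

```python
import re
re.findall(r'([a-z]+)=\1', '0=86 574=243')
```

A backreference is literal: `\1` must see the identical characters the first group matched.
Because there's exactly one group, `findall` drops the full match and keeps group 1 from each hit.
Nothing in the string satisfies the pattern, so the list is empty.

[]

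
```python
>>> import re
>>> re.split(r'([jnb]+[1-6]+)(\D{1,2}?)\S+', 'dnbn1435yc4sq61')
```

['d', 'nbn1435', 'y', '']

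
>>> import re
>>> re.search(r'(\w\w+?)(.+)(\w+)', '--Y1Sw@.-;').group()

'Y1Sw'

This matches a word character, then one or more of a word character (lazy) (captured); then one or more of any character (captured); then one or more of a word character (captured).
Unlike `match`, `search` isn't anchored — it looks for the pattern anywhere in the string.
The match spans [2:6] → 'Y1Sw'.
Captured: group 1 = 'Y1', group 2 = 'S', group 3 = 'w'.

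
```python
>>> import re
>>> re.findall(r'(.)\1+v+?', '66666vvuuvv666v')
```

The backreference `\1` re-matches whatever the first group consumed, character for character.
`findall` collects group 1 from each match (3 total).

['6', 'u', '6']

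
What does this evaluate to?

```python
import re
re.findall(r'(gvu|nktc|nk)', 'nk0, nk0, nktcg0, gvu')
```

['nk', 'nk', 'nktc', 'gvu']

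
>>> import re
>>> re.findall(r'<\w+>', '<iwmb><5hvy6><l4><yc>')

Walking the string: at [0:6] → '<iwmb>'; at [6:13] → '<5hvy6>'; at [13:17] → '<l4>'; at [17:21] → '<yc>'.
With no groups in the pattern, `findall` gives back each whole match — 4 here.

['<iwmb>', '<5hvy6>', '<l4>', '<yc>']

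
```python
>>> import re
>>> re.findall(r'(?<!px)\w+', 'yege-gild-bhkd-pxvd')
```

['yege', 'gild', 'bhkd', 'pxvd']

The negative lookahead/lookbehind blocks any match where the forbidden context is present.
No capturing groups, so `findall` returns the 4 full match strings.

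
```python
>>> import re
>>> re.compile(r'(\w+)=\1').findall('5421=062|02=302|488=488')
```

The backreference `\1` re-matches whatever the first group consumed, character for character.
`findall` collects group 1 from the one match (1 total).

['488']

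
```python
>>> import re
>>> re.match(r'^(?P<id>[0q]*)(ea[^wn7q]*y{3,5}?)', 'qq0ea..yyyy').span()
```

(0, 11)

This matches anchored at the start of the string; then zero or more of one of [0q] (captured as 'id'); then the literal 'ea', then zero or more of any character except [wn7q], then 3 to 5 of a literal 'y' (lazy) (captured).
`match` is anchored at position 0; if the pattern doesn't fit there, it returns None.
The match spans [0:11] → 'qq0ea..yyyy'.
Captured: group 1 = 'qq0', group 2 = 'ea..yyyy'.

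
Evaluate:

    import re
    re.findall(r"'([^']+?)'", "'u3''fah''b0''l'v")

['u3', 'fah', 'b0', 'l']

`findall` collects group 1 from each match (4 total).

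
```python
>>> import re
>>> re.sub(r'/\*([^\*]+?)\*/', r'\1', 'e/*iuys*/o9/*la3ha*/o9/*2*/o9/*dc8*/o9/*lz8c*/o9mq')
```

'eiuyso9la3hao92o9dc8o9lz8co9mq'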